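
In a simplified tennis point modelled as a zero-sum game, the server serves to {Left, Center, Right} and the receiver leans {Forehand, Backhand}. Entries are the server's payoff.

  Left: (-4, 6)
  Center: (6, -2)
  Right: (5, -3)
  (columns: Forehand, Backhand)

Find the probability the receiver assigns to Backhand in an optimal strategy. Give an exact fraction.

5/9

Row minima: Left → -4, Center → -2, Right → -3; maximin = -2.
Column maxima: Forehand → 6, Backhand → 6; minimax = 6.
-2 ≠ 6, so there is no saddle point; optimal play is mixed.
Right is strictly dominated by Center, so the server never plays it.
On the remaining 2×2 (Left, Center vs Forehand, Backhand):
Let the server play Left with probability p. Expected payoff against Forehand: (-4)p + 6(1−p) = −10p + 6; against Backhand: 6p + (-2)(1−p) = 8p − 2.
Setting these equal: −10p + 6 = 8p − 2 ⇒ −18p = -8 ⇒ p = 4/9, and the value is (-10)·(4/9) + 6 = 14/9.
For the receiver: with q = P(Forehand), equating Left's and Center's payoffs gives −10q + 6 = 8q − 2 ⇒ q = 4/9.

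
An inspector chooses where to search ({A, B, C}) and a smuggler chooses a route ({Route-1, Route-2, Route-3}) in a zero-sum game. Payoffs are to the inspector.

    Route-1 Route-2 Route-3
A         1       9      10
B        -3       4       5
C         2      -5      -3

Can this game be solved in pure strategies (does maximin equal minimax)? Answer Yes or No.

No

Row minima: A → 1, B → -3, C → -5; maximin = 1.
Column maxima: Route-1 → 2, Route-2 → 9, Route-3 → 10; minimax = 2.
1 ≠ 2, so no pure-strategy equilibrium exists.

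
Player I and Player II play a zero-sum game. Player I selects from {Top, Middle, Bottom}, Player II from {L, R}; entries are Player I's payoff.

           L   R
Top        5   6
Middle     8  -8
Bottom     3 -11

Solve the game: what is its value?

88/17

Row minima: Top → 5, Middle → -8, Bottom → -11; maximin = 5.
Column maxima: L → 8, R → 6; minimax = 6.
5 ≠ 6, so there is no saddle point; optimal play is mixed.
Bottom is strictly dominated by Top, so Player I never plays it.
On the remaining 2×2 (Top, Middle vs L, R):
Let Player I play Top with probability p. Expected payoff against L: 5p + 8(1−p) = −3p + 8; against R: 6p + (-8)(1−p) = 14p − 8.
Setting these equal: −3p + 8 = 14p − 8 ⇒ −17p = -16 ⇒ p = 16/17, and the value is (-3)·(16/17) + 8 = 88/17.
For Player II: with q = P(L), equating Top's and Middle's payoffs gives −q + 6 = 16q − 8 ⇒ q = 14/17.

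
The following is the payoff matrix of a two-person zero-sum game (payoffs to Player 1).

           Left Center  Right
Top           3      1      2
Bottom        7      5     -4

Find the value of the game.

7/5

Row minima: Top → 1, Bottom → -4; maximin = 1.
Column maxima: Left → 7, Center → 5, Right → 2; minimax = 2.
1 ≠ 2, so there is no saddle point; optimal play is mixed.
Left is strictly dominated by Center (it gives Player 1 strictly more in every row), so Player 2 never plays it.
On the remaining 2×2 (Top, Bottom vs Center, Right):
Let Player 1 play Top with probability p. Expected payoff against Center: 1p + 5(1−p) = −4p + 5; against Right: 2p + (-4)(1−p) = 6p − 4.
Setting these equal: −4p + 5 = 6p − 4 ⇒ −10p = -9 ⇒ p = 9/10, and the value is (-4)·(9/10) + 5 = 7/5.
For Player 2: with q = P(Center), equating Top's and Bottom's payoffs gives −q + 2 = 9q − 4 ⇒ q = 3/5.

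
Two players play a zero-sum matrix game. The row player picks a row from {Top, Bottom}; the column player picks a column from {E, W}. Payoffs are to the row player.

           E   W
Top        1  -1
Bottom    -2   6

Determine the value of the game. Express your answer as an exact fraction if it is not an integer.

2/5

Row minima: Top → -1, Bottom → -2; maximin = -1.
Column maxima: E → 1, W → 6; minimax = 1.
-1 ≠ 1, so there is no saddle point; optimal play is mixed.
Let the row player play Top with probability p. Expected payoff against E: 1p + (-2)(1−p) = 3p − 2; against W: (-1)p + 6(1−p) = −7p + 6.
Setting these equal: 3p − 2 = −7p + 6 ⇒ 10p = 8 ⇒ p = 4/5, and the value is (3)·(4/5) − 2 = 2/5.
For the column player: with q = P(E), equating Top's and Bottom's payoffs gives 2q − 1 = −8q + 6 ⇒ q = 7/10.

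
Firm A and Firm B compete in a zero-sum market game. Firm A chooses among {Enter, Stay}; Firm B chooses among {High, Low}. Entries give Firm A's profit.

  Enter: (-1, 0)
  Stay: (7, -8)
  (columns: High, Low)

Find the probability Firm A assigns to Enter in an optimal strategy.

15/16

Row minima: Enter → -1, Stay → -8; maximin = -1.
Column maxima: High → 7, Low → 0; minimax = 0.
-1 ≠ 0, so there is no saddle point; optimal play is mixed.
Let Firm A play Enter with probability p. Expected payoff against High: (-1)p + 7(1−p) = −8p + 7; against Low: 0p + (-8)(1−p) = 8p − 8.
Setting these equal: −8p + 7 = 8p − 8 ⇒ −16p = -15 ⇒ p = 15/16, and the value is (-8)·(15/16) + 7 = -1/2.
For Firm B: with q = P(High), equating Enter's and Stay's payoffs gives −q = 15q − 8 ⇒ q = 1/2.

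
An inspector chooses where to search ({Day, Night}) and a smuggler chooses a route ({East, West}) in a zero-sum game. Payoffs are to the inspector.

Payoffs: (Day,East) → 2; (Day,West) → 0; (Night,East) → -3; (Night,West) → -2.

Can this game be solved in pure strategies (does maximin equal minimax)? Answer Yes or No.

Yes

Row minima: Day → 0, Night → -3; maximin = 0.
Column maxima: East → 2, West → 0; minimax = 0.
maximin = minimax = 0, so a saddle point exists.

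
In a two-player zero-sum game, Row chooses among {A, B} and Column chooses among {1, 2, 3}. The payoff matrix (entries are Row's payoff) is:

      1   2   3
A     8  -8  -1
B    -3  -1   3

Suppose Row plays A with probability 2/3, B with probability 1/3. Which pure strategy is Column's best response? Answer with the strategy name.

If Column plays 1, Row's expected payoff is (2/3)·8 + (1/3)·(-3) = 13/3.
If Column plays 2, Row's expected payoff is (2/3)·(-8) + (1/3)·(-1) = -17/3.
If Column plays 3, Row's expected payoff is (2/3)·(-1) + (1/3)·3 = 1/3.
Column minimizes Row's payoff; the smallest is -17/3, so the best response is 2.

2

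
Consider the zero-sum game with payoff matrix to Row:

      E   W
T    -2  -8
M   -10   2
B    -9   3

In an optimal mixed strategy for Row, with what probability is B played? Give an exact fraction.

Row minima: T → -8, M → -10, B → -9; maximin = -8.
Column maxima: E → -2, W → 3; minimax = -2.
-8 ≠ -2, so there is no saddle point; optimal play is mixed.
M is strictly dominated by B, so Row never plays it.
On the remaining 2×2 (T, B vs E, W):
Let Row play T with probability p. Expected payoff against E: (-2)p + (-9)(1−p) = 7p − 9; against W: (-8)p + 3(1−p) = −11p + 3.
Setting these equal: 7p − 9 = −11p + 3 ⇒ 18p = 12 ⇒ p = 2/3, and the value is (7)·(2/3) − 9 = -13/3.
For Column: with q = P(E), equating T's and B's payoffs gives 6q − 8 = −12q + 3 ⇒ q = 11/18.

1/3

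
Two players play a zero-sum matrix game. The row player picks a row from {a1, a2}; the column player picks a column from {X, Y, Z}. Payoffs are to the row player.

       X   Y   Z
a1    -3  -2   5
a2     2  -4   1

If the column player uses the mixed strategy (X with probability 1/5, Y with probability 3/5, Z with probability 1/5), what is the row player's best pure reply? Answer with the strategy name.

a1

Expected payoff of a1: (1/5)·(-3) + (3/5)·(-2) + (1/5)·5 = -4/5.
Expected payoff of a2: (1/5)·2 + (3/5)·(-4) + (1/5)·1 = -9/5.
The largest is -4/5, so the row player's best response is a1.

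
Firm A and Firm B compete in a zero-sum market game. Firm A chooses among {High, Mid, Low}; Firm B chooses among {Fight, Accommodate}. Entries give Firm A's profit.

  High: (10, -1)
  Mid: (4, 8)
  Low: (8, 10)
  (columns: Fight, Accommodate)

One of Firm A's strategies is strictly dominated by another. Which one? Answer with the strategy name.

Mid

Low gives a strictly higher payoff than Mid against every column: 8 > 4, 10 > 8.
So Mid is strictly dominated and Firm A never plays it.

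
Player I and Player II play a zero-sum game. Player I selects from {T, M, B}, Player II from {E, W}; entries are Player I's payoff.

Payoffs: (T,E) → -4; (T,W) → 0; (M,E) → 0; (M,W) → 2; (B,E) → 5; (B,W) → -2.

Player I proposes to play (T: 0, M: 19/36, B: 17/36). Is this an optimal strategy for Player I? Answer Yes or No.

Against E this mix gives (19/36)·0 + (17/36)·5 = 85/36.
Against W this mix gives (19/36)·2 + (17/36)·(-2) = 1/9.
Player II will play W, holding Player I to 1/9. Shifting weight toward the row that does better against W would raise this floor (the equalizing mix achieves 10/9 against both W and E), so the proposed strategy is not optimal.

No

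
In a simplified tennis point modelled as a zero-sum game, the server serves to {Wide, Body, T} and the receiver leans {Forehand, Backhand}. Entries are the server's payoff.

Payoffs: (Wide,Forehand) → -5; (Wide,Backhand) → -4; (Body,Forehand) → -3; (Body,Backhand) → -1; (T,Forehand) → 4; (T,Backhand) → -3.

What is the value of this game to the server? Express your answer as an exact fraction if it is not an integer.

Row minima: Wide → -5, Body → -3, T → -3; maximin = -3.
Column maxima: Forehand → 4, Backhand → -1; minimax = -1.
-3 ≠ -1, so there is no saddle point; optimal play is mixed.
Wide is strictly dominated by Body, so the server never plays it.
On the remaining 2×2 (Body, T vs Forehand, Backhand):
Let the server play Body with probability p. Expected payoff against Forehand: (-3)p + 4(1−p) = −7p + 4; against Backhand: (-1)p + (-3)(1−p) = 2p − 3.
Setting these equal: −7p + 4 = 2p − 3 ⇒ −9p = -7 ⇒ p = 7/9, and the value is (-7)·(7/9) + 4 = -13/9.
For the receiver: with q = P(Forehand), equating Body's and T's payoffs gives −2q − 1 = 7q − 3 ⇒ q = 2/9.

-13/9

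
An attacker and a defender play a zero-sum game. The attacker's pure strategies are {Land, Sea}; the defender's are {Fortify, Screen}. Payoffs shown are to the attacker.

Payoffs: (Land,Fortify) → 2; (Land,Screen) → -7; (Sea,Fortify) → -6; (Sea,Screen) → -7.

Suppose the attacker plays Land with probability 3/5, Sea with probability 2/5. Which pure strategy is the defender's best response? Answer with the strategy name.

Screen

If the defender plays Fortify, the attacker's expected payoff is (3/5)·2 + (2/5)·(-6) = -6/5.
If the defender plays Screen, the attacker's expected payoff is (3/5)·(-7) + (2/5)·(-7) = -7.
The defender minimizes the attacker's payoff; the smallest is -7, so the best response is Screen.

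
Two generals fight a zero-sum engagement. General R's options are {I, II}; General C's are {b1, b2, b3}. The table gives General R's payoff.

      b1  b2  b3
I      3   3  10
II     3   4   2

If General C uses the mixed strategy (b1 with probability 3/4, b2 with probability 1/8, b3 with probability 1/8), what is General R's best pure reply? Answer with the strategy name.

I

Expected payoff of I: (3/4)·3 + (1/8)·3 + (1/8)·10 = 31/8.
Expected payoff of II: (3/4)·3 + (1/8)·4 + (1/8)·2 = 3.
The largest is 31/8, so General R's best response is I.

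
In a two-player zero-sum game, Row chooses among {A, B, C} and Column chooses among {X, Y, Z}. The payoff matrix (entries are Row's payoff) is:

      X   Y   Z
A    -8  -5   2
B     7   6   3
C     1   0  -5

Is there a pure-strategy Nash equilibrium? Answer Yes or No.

Yes

Row minima: A → -8, B → 3, C → -5; maximin = 3.
Column maxima: X → 7, Y → 6, Z → 3; minimax = 3.
maximin = minimax = 3, so a saddle point exists.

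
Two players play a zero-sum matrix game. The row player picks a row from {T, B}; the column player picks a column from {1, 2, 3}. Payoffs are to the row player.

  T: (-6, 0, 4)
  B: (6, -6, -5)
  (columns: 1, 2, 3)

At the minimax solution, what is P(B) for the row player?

1/3

Row minima: T → -6, B → -6; maximin = -6.
Column maxima: 1 → 6, 2 → 0, 3 → 4; minimax = 0.
-6 ≠ 0, so there is no saddle point; optimal play is mixed.
3 is strictly dominated by 2 (it gives the row player strictly more in every row), so the column player never plays it.
On the remaining 2×2 (T, B vs 1, 2):
Let the row player play T with probability p. Expected payoff against 1: (-6)p + 6(1−p) = −12p + 6; against 2: 0p + (-6)(1−p) = 6p − 6.
Setting these equal: −12p + 6 = 6p − 6 ⇒ −18p = -12 ⇒ p = 2/3, and the value is (-12)·(2/3) + 6 = -2.
For the column player: with q = P(1), equating T's and B's payoffs gives −6q = 12q − 6 ⇒ q = 1/3.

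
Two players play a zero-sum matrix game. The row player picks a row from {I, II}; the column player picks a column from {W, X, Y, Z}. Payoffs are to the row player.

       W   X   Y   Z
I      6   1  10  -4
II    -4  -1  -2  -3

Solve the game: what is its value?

-34/11

Row minima: I → -4, II → -4; maximin = -4.
Column maxima: W → 6, X → 1, Y → 10, Z → -3; minimax = -3.
-4 ≠ -3, so there is no saddle point; optimal play is mixed.
X is strictly dominated by Z (it gives the row player strictly more in every row), so the column player never plays it.
Y is strictly dominated by W (it gives the row player strictly more in every row), so the column player never plays it.
On the remaining 2×2 (I, II vs W, Z):
Let the row player play I with probability p. Expected payoff against W: 6p + (-4)(1−p) = 10p − 4; against Z: (-4)p + (-3)(1−p) = −p − 3.
Setting these equal: 10p − 4 = −p − 3 ⇒ 11p = 1 ⇒ p = 1/11, and the value is (10)·(1/11) − 4 = -34/11.
For the column player: with q = P(W), equating I's and II's payoffs gives 10q − 4 = −q − 3 ⇒ q = 1/11.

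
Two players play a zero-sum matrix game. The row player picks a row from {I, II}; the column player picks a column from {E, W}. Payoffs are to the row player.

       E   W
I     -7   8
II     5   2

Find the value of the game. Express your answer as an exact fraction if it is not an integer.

Row minima: I → -7, II → 2; maximin = 2.
Column maxima: E → 5, W → 8; minimax = 5.
2 ≠ 5, so there is no saddle point; optimal play is mixed.
Let the row player play I with probability p. Expected payoff against E: (-7)p + 5(1−p) = −12p + 5; against W: 8p + 2(1−p) = 6p + 2.
Setting these equal: −12p + 5 = 6p + 2 ⇒ −18p = -3 ⇒ p = 1/6, and the value is (-12)·(1/6) + 5 = 3.
For the column player: with q = P(E), equating I's and II's payoffs gives −15q + 8 = 3q + 2 ⇒ q = 1/3.

3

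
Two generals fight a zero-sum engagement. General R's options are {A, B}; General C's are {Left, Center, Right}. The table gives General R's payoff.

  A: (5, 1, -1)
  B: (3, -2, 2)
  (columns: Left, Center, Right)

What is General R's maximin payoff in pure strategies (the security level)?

-1

Row minima: A → -1, B → -2.
The best of these is -1.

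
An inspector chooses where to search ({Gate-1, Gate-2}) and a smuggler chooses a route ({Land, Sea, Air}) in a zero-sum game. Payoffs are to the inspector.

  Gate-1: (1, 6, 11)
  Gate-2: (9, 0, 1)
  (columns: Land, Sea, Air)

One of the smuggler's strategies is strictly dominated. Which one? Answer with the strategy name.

Air

Sea holds the inspector's payoff strictly below Air in every row: 6 < 11, 0 < 1.
So Air is strictly dominated for the smuggler.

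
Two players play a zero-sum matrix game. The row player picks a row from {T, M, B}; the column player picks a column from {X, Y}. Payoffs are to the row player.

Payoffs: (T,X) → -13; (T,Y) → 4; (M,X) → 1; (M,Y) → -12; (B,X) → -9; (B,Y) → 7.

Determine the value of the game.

-101/29

Row minima: T → -13, M → -12, B → -9; maximin = -9.
Column maxima: X → 1, Y → 7; minimax = 1.
-9 ≠ 1, so there is no saddle point; optimal play is mixed.
T is strictly dominated by B, so the row player never plays it.
On the remaining 2×2 (M, B vs X, Y):
Let the row player play M with probability p. Expected payoff against X: 1p + (-9)(1−p) = 10p − 9; against Y: (-12)p + 7(1−p) = −19p + 7.
Setting these equal: 10p − 9 = −19p + 7 ⇒ 29p = 16 ⇒ p = 16/29, and the value is (10)·(16/29) − 9 = -101/29.
For the column player: with q = P(X), equating M's and B's payoffs gives 13q − 12 = −16q + 7 ⇒ q = 19/29.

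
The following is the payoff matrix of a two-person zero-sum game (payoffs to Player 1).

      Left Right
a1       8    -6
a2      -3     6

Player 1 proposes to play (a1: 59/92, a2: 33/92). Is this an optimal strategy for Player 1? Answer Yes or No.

Against Left this mix gives (59/92)·8 + (33/92)·(-3) = 373/92.
Against Right this mix gives (59/92)·(-6) + (33/92)·6 = -39/23.
Player 2 will play Right, holding Player 1 to -39/23. Shifting weight toward the row that does better against Right would raise this floor (the equalizing mix achieves 30/23 against both Right and Left), so the proposed strategy is not optimal.

No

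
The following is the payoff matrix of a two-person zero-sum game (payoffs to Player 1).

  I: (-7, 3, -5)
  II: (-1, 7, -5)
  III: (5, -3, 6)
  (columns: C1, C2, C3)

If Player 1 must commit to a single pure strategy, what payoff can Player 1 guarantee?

Row minima: I → -7, II → -5, III → -3.
The best of these is -3.

-3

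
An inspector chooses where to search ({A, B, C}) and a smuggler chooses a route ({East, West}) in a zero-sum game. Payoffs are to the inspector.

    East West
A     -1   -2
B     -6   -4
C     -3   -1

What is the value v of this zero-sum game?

Row minima: A → -2, B → -6, C → -3; maximin = -2.
Column maxima: East → -1, West → -1; minimax = -1.
-2 ≠ -1, so there is no saddle point; optimal play is mixed.
B is strictly dominated by A, so the inspector never plays it.
On the remaining 2×2 (A, C vs East, West):
Let the inspector play A with probability p. Expected payoff against East: (-1)p + (-3)(1−p) = 2p − 3; against West: (-2)p + (-1)(1−p) = −p − 1.
Setting these equal: 2p − 3 = −p − 1 ⇒ 3p = 2 ⇒ p = 2/3, and the value is (2)·(2/3) − 3 = -5/3.
For the smuggler: with q = P(East), equating A's and C's payoffs gives q − 2 = −2q − 1 ⇒ q = 1/3.

-5/3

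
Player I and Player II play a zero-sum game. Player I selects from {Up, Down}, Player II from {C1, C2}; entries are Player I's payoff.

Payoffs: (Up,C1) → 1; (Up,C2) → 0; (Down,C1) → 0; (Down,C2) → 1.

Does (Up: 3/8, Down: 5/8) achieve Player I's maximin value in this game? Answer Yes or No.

Against C1 this mix gives (3/8)·1 + (5/8)·0 = 3/8.
Against C2 this mix gives (3/8)·0 + (5/8)·1 = 5/8.
Player II will play C1, holding Player I to 3/8. Shifting weight toward the row that does better against C1 would raise this floor (the equalizing mix achieves 1/2 against both C1 and C2), so the proposed strategy is not optimal.

No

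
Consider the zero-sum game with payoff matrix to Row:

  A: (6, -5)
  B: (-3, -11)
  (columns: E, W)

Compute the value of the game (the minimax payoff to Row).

Row minima: A → -5, B → -11; maximin = -5.
Column maxima: E → 6, W → -5; minimax = -5.
Since maximin = minimax = -5, there is a saddle point and the value is -5.

-5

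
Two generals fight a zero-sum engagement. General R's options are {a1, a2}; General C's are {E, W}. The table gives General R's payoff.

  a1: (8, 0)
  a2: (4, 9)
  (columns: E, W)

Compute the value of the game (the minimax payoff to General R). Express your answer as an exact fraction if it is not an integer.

Row minima: a1 → 0, a2 → 4; maximin = 4.
Column maxima: E → 8, W → 9; minimax = 8.
4 ≠ 8, so there is no saddle point; optimal play is mixed.
Let General R play a1 with probability p. Expected payoff against E: 8p + 4(1−p) = 4p + 4; against W: 0p + 9(1−p) = −9p + 9.
Setting these equal: 4p + 4 = −9p + 9 ⇒ 13p = 5 ⇒ p = 5/13, and the value is (4)·(5/13) + 4 = 72/13.
For General C: with q = P(E), equating a1's and a2's payoffs gives 8q = −5q + 9 ⇒ q = 9/13.

72/13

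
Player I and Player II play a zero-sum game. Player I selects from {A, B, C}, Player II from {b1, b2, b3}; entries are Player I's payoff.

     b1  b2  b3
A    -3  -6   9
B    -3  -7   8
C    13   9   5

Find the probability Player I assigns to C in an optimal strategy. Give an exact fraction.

15/19

Row minima: A → -6, B → -7, C → 5; maximin = 5.
Column maxima: b1 → 13, b2 → 9, b3 → 9; minimax = 9.
5 ≠ 9, so there is no saddle point; optimal play is mixed.
b1 is strictly dominated by b2 (it gives Player I strictly more in every row), so Player II never plays it.
With b1 eliminated, B is strictly dominated by A (A gives Player I strictly more in every remaining column), so Player I never plays it.
On the remaining 2×2 (A, C vs b2, b3):
Let Player I play A with probability p. Expected payoff against b2: (-6)p + 9(1−p) = −15p + 9; against b3: 9p + 5(1−p) = 4p + 5.
Setting these equal: −15p + 9 = 4p + 5 ⇒ −19p = -4 ⇒ p = 4/19, and the value is (-15)·(4/19) + 9 = 111/19.
For Player II: with q = P(b2), equating A's and C's payoffs gives −15q + 9 = 4q + 5 ⇒ q = 4/19.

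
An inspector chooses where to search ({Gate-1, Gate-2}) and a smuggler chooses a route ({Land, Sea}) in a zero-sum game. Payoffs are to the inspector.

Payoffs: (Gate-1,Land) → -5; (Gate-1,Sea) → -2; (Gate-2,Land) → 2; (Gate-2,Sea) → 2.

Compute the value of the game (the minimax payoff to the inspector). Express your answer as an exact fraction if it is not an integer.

Row minima: Gate-1 → -5, Gate-2 → 2; maximin = 2.
Column maxima: Land → 2, Sea → 2; minimax = 2.
Since maximin = minimax = 2, there is a saddle point and the value is 2.

2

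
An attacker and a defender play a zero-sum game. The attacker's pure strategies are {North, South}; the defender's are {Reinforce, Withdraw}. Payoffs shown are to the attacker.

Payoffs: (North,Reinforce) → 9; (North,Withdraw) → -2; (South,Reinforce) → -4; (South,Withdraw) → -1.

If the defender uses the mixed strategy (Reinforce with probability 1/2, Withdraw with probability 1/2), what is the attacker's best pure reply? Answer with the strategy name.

North

Expected payoff of North: (1/2)·9 + (1/2)·(-2) = 7/2.
Expected payoff of South: (1/2)·(-4) + (1/2)·(-1) = -5/2.
The largest is 7/2, so the attacker's best response is North.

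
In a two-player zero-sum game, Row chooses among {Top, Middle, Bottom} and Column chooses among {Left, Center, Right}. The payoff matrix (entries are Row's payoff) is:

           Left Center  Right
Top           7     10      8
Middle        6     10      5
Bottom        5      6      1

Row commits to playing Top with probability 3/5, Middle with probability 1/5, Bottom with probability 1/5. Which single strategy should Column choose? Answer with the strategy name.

Right

If Column plays Left, Row's expected payoff is (3/5)·7 + (1/5)·6 + (1/5)·5 = 32/5.
If Column plays Center, Row's expected payoff is (3/5)·10 + (1/5)·10 + (1/5)·6 = 46/5.
If Column plays Right, Row's expected payoff is (3/5)·8 + (1/5)·5 + (1/5)·1 = 6.
Column minimizes Row's payoff; the smallest is 6, so the best response is Right.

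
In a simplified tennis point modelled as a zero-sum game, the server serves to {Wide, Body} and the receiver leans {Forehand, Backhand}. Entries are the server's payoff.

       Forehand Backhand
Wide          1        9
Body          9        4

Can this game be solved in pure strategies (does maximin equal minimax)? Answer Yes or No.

No

Row minima: Wide → 1, Body → 4; maximin = 4.
Column maxima: Forehand → 9, Backhand → 9; minimax = 9.
4 ≠ 9, so no pure-strategy equilibrium exists.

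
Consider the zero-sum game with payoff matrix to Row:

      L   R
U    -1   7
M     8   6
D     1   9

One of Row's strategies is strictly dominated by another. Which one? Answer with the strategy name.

D gives a strictly higher payoff than U against every column: 1 > -1, 9 > 7.
So U is strictly dominated and Row never plays it.

U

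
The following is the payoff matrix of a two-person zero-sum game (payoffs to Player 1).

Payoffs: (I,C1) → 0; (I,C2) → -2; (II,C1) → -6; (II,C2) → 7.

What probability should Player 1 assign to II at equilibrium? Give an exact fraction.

Row minima: I → -2, II → -6; maximin = -2.
Column maxima: C1 → 0, C2 → 7; minimax = 0.
-2 ≠ 0, so there is no saddle point; optimal play is mixed.
Let Player 1 play I with probability p. Expected payoff against C1: 0p + (-6)(1−p) = 6p − 6; against C2: (-2)p + 7(1−p) = −9p + 7.
Setting these equal: 6p − 6 = −9p + 7 ⇒ 15p = 13 ⇒ p = 13/15, and the value is (6)·(13/15) − 6 = -4/5.
For Player 2: with q = P(C1), equating I's and II's payoffs gives 2q − 2 = −13q + 7 ⇒ q = 3/5.

2/15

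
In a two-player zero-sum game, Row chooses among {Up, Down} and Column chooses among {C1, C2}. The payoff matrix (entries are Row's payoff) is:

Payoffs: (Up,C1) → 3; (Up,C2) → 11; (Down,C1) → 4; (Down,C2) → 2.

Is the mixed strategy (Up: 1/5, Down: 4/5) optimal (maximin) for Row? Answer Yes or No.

Yes

Against C1 this mix gives (1/5)·3 + (4/5)·4 = 19/5.
Against C2 this mix gives (1/5)·11 + (4/5)·2 = 19/5.
All of Column's active replies (C1, C2) yield 19/5, and no column does worse for Row. The mix makes Column indifferent and guarantees 19/5, so it is optimal.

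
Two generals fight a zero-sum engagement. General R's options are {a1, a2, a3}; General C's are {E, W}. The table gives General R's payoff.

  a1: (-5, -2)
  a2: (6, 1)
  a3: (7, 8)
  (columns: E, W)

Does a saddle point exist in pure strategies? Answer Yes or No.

Yes

Row minima: a1 → -5, a2 → 1, a3 → 7; maximin = 7.
Column maxima: E → 7, W → 8; minimax = 7.
maximin = minimax = 7, so a saddle point exists.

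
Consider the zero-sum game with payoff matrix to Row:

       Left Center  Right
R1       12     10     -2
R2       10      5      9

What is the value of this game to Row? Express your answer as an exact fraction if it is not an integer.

25/4

Row minima: R1 → -2, R2 → 5; maximin = 5.
Column maxima: Left → 12, Center → 10, Right → 9; minimax = 9.
5 ≠ 9, so there is no saddle point; optimal play is mixed.
Left is strictly dominated by Center (it gives Row strictly more in every row), so Column never plays it.
On the remaining 2×2 (R1, R2 vs Center, Right):
Let Row play R1 with probability p. Expected payoff against Center: 10p + 5(1−p) = 5p + 5; against Right: (-2)p + 9(1−p) = −11p + 9.
Setting these equal: 5p + 5 = −11p + 9 ⇒ 16p = 4 ⇒ p = 1/4, and the value is (5)·(1/4) + 5 = 25/4.
For Column: with q = P(Center), equating R1's and R2's payoffs gives 12q − 2 = −4q + 9 ⇒ q = 11/16.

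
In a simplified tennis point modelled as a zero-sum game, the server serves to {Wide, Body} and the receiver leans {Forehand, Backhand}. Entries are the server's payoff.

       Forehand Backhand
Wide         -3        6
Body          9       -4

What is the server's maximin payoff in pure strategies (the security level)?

Row minima: Wide → -3, Body → -4.
The best of these is -3.

-3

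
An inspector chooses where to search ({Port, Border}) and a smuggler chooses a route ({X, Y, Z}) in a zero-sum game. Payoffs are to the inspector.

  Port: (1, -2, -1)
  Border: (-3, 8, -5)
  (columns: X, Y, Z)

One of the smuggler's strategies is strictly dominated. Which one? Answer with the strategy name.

X

Z holds the inspector's payoff strictly below X in every row: -1 < 1, -5 < -3.
So X is strictly dominated for the smuggler.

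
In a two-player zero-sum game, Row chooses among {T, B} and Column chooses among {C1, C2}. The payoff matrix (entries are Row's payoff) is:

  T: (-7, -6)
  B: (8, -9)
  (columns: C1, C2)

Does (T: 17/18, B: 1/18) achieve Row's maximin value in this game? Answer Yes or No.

Yes

Against C1 this mix gives (17/18)·(-7) + (1/18)·8 = -37/6.
Against C2 this mix gives (17/18)·(-6) + (1/18)·(-9) = -37/6.
All of Column's active replies (C1, C2) yield -37/6, and no column does worse for Row. The mix makes Column indifferent and guarantees -37/6, so it is optimal.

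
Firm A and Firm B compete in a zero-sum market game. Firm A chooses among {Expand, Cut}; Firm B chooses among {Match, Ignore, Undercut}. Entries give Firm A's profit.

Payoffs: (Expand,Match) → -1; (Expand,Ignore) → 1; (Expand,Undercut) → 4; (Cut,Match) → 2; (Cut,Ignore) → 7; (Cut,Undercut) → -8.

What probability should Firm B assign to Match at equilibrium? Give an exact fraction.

4/5

Row minima: Expand → -1, Cut → -8; maximin = -1.
Column maxima: Match → 2, Ignore → 7, Undercut → 4; minimax = 2.
-1 ≠ 2, so there is no saddle point; optimal play is mixed.
Ignore is strictly dominated by Match (it gives Firm A strictly more in every row), so Firm B never plays it.
On the remaining 2×2 (Expand, Cut vs Match, Undercut):
Let Firm A play Expand with probability p. Expected payoff against Match: (-1)p + 2(1−p) = −3p + 2; against Undercut: 4p + (-8)(1−p) = 12p − 8.
Setting these equal: −3p + 2 = 12p − 8 ⇒ −15p = -10 ⇒ p = 2/3, and the value is (-3)·(2/3) + 2 = 0.
For Firm B: with q = P(Match), equating Expand's and Cut's payoffs gives −5q + 4 = 10q − 8 ⇒ q = 4/5.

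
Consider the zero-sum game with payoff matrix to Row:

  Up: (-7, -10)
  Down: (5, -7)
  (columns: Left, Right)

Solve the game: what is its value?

Row minima: Up → -10, Down → -7; maximin = -7.
Column maxima: Left → 5, Right → -7; minimax = -7.
Since maximin = minimax = -7, there is a saddle point and the value is -7.

-7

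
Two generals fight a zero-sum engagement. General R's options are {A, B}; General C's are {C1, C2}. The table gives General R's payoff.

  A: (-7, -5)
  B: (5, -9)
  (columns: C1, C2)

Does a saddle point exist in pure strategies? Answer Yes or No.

Row minima: A → -7, B → -9; maximin = -7.
Column maxima: C1 → 5, C2 → -5; minimax = -5.
-7 ≠ -5, so no pure-strategy equilibrium exists.

No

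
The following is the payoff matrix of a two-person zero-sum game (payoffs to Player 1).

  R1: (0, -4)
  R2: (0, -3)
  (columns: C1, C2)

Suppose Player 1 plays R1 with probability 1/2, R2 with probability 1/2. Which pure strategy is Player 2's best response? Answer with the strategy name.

If Player 2 plays C1, Player 1's expected payoff is (1/2)·0 + (1/2)·0 = 0.
If Player 2 plays C2, Player 1's expected payoff is (1/2)·(-4) + (1/2)·(-3) = -7/2.
Player 2 minimizes Player 1's payoff; the smallest is -7/2, so the best response is C2.

C2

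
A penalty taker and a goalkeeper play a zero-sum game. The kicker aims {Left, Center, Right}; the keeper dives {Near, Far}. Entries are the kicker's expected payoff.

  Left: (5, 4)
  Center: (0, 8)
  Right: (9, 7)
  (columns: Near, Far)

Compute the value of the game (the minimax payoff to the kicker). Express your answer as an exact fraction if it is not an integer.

36/5

Row minima: Left → 4, Center → 0, Right → 7; maximin = 7.
Column maxima: Near → 9, Far → 8; minimax = 8.
7 ≠ 8, so there is no saddle point; optimal play is mixed.
Left is strictly dominated by Right, so the kicker never plays it.
On the remaining 2×2 (Center, Right vs Near, Far):
Let the kicker play Center with probability p. Expected payoff against Near: 0p + 9(1−p) = −9p + 9; against Far: 8p + 7(1−p) = p + 7.
Setting these equal: −9p + 9 = p + 7 ⇒ −10p = -2 ⇒ p = 1/5, and the value is (-9)·(1/5) + 9 = 36/5.
For the keeper: with q = P(Near), equating Center's and Right's payoffs gives −8q + 8 = 2q + 7 ⇒ q = 1/10.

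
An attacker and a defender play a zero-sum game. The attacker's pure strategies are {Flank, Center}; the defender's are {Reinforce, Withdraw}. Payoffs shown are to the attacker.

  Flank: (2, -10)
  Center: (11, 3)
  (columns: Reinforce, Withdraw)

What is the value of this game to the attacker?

Row minima: Flank → -10, Center → 3; maximin = 3.
Column maxima: Reinforce → 11, Withdraw → 3; minimax = 3.
Since maximin = minimax = 3, there is a saddle point and the value is 3.

3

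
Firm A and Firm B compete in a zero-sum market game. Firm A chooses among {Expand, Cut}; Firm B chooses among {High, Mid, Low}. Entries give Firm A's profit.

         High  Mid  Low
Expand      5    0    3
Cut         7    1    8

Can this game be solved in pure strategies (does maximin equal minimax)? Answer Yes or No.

Yes

Row minima: Expand → 0, Cut → 1; maximin = 1.
Column maxima: High → 7, Mid → 1, Low → 8; minimax = 1.
maximin = minimax = 1, so a saddle point exists.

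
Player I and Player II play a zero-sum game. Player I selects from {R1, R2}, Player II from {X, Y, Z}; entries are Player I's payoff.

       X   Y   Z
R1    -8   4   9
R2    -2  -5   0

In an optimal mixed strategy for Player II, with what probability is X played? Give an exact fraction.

Row minima: R1 → -8, R2 → -5; maximin = -5.
Column maxima: X → -2, Y → 4, Z → 9; minimax = -2.
-5 ≠ -2, so there is no saddle point; optimal play is mixed.
Z is strictly dominated by X (it gives Player I strictly more in every row), so Player II never plays it.
On the remaining 2×2 (R1, R2 vs X, Y):
Let Player I play R1 with probability p. Expected payoff against X: (-8)p + (-2)(1−p) = −6p − 2; against Y: 4p + (-5)(1−p) = 9p − 5.
Setting these equal: −6p − 2 = 9p − 5 ⇒ −15p = -3 ⇒ p = 1/5, and the value is (-6)·(1/5) − 2 = -16/5.
For Player II: with q = P(X), equating R1's and R2's payoffs gives −12q + 4 = 3q − 5 ⇒ q = 3/5.

3/5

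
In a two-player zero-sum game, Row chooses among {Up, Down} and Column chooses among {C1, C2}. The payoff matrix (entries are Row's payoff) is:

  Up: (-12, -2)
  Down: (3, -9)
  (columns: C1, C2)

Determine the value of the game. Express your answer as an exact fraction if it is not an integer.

Row minima: Up → -12, Down → -9; maximin = -9.
Column maxima: C1 → 3, C2 → -2; minimax = -2.
-9 ≠ -2, so there is no saddle point; optimal play is mixed.
Let Row play Up with probability p. Expected payoff against C1: (-12)p + 3(1−p) = −15p + 3; against C2: (-2)p + (-9)(1−p) = 7p − 9.
Setting these equal: −15p + 3 = 7p − 9 ⇒ −22p = -12 ⇒ p = 6/11, and the value is (-15)·(6/11) + 3 = -57/11.
For Column: with q = P(C1), equating Up's and Down's payoffs gives −10q − 2 = 12q − 9 ⇒ q = 7/22.

-57/11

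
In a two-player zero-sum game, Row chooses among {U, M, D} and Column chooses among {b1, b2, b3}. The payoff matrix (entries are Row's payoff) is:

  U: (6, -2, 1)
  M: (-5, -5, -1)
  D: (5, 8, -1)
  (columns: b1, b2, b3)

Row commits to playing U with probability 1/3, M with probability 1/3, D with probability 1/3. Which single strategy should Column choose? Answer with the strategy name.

b3

If Column plays b1, Row's expected payoff is (1/3)·6 + (1/3)·(-5) + (1/3)·5 = 2.
If Column plays b2, Row's expected payoff is (1/3)·(-2) + (1/3)·(-5) + (1/3)·8 = 1/3.
If Column plays b3, Row's expected payoff is (1/3)·1 + (1/3)·(-1) + (1/3)·(-1) = -1/3.
Column minimizes Row's payoff; the smallest is -1/3, so the best response is b3.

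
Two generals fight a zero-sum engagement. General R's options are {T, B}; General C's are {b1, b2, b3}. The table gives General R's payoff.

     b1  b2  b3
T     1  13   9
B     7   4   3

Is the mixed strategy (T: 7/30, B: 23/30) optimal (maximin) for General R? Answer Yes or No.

Against b1 this mix gives (7/30)·1 + (23/30)·7 = 28/5.
Against b2 this mix gives (7/30)·13 + (23/30)·4 = 61/10.
Against b3 this mix gives (7/30)·9 + (23/30)·3 = 22/5.
General C will play b3, holding General R to 22/5. Shifting weight toward the row that does better against b3 would raise this floor (the equalizing mix achieves 5 against both b3 and b1), so the proposed strategy is not optimal.

No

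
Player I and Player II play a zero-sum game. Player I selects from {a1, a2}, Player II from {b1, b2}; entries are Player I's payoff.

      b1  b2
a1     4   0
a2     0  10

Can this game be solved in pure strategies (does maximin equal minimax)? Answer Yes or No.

No

Row minima: a1 → 0, a2 → 0; maximin = 0.
Column maxima: b1 → 4, b2 → 10; minimax = 4.
0 ≠ 4, so no pure-strategy equilibrium exists.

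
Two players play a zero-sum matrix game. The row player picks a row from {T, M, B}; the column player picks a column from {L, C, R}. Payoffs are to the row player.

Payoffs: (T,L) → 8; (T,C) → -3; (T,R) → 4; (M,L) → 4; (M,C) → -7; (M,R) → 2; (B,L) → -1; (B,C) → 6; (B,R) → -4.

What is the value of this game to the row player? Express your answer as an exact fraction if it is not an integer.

12/17

Row minima: T → -3, M → -7, B → -4; maximin = -3.
Column maxima: L → 8, C → 6, R → 4; minimax = 4.
-3 ≠ 4, so there is no saddle point; optimal play is mixed.
M is strictly dominated by T, so the row player never plays it.
L is strictly dominated by R (it gives the row player strictly more in every row), so the column player never plays it.
On the remaining 2×2 (T, B vs C, R):
Let the row player play T with probability p. Expected payoff against C: (-3)p + 6(1−p) = −9p + 6; against R: 4p + (-4)(1−p) = 8p − 4.
Setting these equal: −9p + 6 = 8p − 4 ⇒ −17p = -10 ⇒ p = 10/17, and the value is (-9)·(10/17) + 6 = 12/17.
For the column player: with q = P(C), equating T's and B's payoffs gives −7q + 4 = 10q − 4 ⇒ q = 8/17.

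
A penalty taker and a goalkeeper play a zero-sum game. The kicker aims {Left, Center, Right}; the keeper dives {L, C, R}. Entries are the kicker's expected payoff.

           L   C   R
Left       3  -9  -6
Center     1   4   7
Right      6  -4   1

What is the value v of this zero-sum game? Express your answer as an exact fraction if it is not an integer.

Row minima: Left → -9, Center → 1, Right → -4; maximin = 1.
Column maxima: L → 6, C → 4, R → 7; minimax = 4.
1 ≠ 4, so there is no saddle point; optimal play is mixed.
Left is strictly dominated by Right, so the kicker never plays it.
R is strictly dominated by C (it gives the kicker strictly more in every row), so the keeper never plays it.
On the remaining 2×2 (Center, Right vs L, C):
Let the kicker play Center with probability p. Expected payoff against L: 1p + 6(1−p) = −5p + 6; against C: 4p + (-4)(1−p) = 8p − 4.
Setting these equal: −5p + 6 = 8p − 4 ⇒ −13p = -10 ⇒ p = 10/13, and the value is (-5)·(10/13) + 6 = 28/13.
For the keeper: with q = P(L), equating Center's and Right's payoffs gives −3q + 4 = 10q − 4 ⇒ q = 8/13.

28/13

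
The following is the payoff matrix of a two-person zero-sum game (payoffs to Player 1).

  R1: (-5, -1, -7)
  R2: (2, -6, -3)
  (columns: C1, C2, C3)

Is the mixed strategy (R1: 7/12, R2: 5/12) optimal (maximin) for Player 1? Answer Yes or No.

Against C1 this mix gives (7/12)·(-5) + (5/12)·2 = -25/12.
Against C2 this mix gives (7/12)·(-1) + (5/12)·(-6) = -37/12.
Against C3 this mix gives (7/12)·(-7) + (5/12)·(-3) = -16/3.
Player 2 will play C3, holding Player 1 to -16/3. Shifting weight toward the row that does better against C3 would raise this floor (the equalizing mix achieves -13/3 against both C3 and C2), so the proposed strategy is not optimal.

No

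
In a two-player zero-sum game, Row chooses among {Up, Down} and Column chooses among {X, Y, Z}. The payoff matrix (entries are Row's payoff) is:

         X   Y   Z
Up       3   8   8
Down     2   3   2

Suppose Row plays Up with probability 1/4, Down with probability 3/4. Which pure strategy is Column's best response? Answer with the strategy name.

If Column plays X, Row's expected payoff is (1/4)·3 + (3/4)·2 = 9/4.
If Column plays Y, Row's expected payoff is (1/4)·8 + (3/4)·3 = 17/4.
If Column plays Z, Row's expected payoff is (1/4)·8 + (3/4)·2 = 7/2.
Column minimizes Row's payoff; the smallest is 9/4, so the best response is X.

X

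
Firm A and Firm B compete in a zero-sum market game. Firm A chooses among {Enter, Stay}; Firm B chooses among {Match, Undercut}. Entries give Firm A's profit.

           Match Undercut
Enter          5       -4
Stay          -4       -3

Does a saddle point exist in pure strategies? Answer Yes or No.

No

Row minima: Enter → -4, Stay → -4; maximin = -4.
Column maxima: Match → 5, Undercut → -3; minimax = -3.
-4 ≠ -3, so no pure-strategy equilibrium exists.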